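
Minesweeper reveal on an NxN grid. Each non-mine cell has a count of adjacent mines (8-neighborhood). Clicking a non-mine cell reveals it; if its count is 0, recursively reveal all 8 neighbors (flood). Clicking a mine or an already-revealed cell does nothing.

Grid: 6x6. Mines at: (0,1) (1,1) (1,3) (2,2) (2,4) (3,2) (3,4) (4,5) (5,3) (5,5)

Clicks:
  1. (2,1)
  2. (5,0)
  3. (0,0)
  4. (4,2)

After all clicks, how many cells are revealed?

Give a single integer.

Answer: 11

Derivation:
Click 1 (2,1) count=3: revealed 1 new [(2,1)] -> total=1
Click 2 (5,0) count=0: revealed 9 new [(2,0) (3,0) (3,1) (4,0) (4,1) (4,2) (5,0) (5,1) (5,2)] -> total=10
Click 3 (0,0) count=2: revealed 1 new [(0,0)] -> total=11
Click 4 (4,2) count=2: revealed 0 new [(none)] -> total=11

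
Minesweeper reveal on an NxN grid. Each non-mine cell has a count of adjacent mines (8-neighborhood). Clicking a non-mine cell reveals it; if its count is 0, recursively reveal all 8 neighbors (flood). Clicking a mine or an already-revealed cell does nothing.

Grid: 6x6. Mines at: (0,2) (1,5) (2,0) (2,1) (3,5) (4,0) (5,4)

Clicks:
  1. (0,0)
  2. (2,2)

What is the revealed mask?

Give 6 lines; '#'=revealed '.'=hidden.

Answer: ##....
##....
..#...
......
......
......

Derivation:
Click 1 (0,0) count=0: revealed 4 new [(0,0) (0,1) (1,0) (1,1)] -> total=4
Click 2 (2,2) count=1: revealed 1 new [(2,2)] -> total=5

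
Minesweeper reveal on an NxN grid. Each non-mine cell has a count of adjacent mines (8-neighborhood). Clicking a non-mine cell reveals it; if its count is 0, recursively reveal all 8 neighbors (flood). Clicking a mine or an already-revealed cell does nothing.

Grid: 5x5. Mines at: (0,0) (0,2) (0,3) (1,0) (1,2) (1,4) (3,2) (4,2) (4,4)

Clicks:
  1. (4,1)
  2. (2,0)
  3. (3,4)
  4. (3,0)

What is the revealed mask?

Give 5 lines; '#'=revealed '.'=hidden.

Answer: .....
.....
##...
##..#
##...

Derivation:
Click 1 (4,1) count=2: revealed 1 new [(4,1)] -> total=1
Click 2 (2,0) count=1: revealed 1 new [(2,0)] -> total=2
Click 3 (3,4) count=1: revealed 1 new [(3,4)] -> total=3
Click 4 (3,0) count=0: revealed 4 new [(2,1) (3,0) (3,1) (4,0)] -> total=7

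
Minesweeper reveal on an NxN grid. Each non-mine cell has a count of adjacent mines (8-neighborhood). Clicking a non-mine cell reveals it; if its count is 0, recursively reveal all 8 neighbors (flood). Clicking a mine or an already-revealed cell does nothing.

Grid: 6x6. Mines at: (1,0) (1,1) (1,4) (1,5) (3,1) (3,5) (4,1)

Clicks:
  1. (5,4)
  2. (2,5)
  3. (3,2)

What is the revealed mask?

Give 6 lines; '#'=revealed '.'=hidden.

Click 1 (5,4) count=0: revealed 14 new [(2,2) (2,3) (2,4) (3,2) (3,3) (3,4) (4,2) (4,3) (4,4) (4,5) (5,2) (5,3) (5,4) (5,5)] -> total=14
Click 2 (2,5) count=3: revealed 1 new [(2,5)] -> total=15
Click 3 (3,2) count=2: revealed 0 new [(none)] -> total=15

Answer: ......
......
..####
..###.
..####
..####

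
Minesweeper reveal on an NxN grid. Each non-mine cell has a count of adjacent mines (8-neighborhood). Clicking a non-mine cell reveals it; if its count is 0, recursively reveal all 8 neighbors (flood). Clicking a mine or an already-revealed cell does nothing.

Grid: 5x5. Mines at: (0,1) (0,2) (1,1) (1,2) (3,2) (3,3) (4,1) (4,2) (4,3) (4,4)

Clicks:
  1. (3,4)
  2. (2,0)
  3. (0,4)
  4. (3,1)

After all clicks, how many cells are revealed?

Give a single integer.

Answer: 9

Derivation:
Click 1 (3,4) count=3: revealed 1 new [(3,4)] -> total=1
Click 2 (2,0) count=1: revealed 1 new [(2,0)] -> total=2
Click 3 (0,4) count=0: revealed 6 new [(0,3) (0,4) (1,3) (1,4) (2,3) (2,4)] -> total=8
Click 4 (3,1) count=3: revealed 1 new [(3,1)] -> total=9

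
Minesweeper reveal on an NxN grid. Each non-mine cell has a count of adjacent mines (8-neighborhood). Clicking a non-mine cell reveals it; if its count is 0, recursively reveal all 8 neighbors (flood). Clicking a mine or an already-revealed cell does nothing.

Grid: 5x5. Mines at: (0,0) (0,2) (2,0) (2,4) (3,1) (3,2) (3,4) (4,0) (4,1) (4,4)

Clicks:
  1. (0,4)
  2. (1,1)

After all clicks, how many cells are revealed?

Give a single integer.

Click 1 (0,4) count=0: revealed 4 new [(0,3) (0,4) (1,3) (1,4)] -> total=4
Click 2 (1,1) count=3: revealed 1 new [(1,1)] -> total=5

Answer: 5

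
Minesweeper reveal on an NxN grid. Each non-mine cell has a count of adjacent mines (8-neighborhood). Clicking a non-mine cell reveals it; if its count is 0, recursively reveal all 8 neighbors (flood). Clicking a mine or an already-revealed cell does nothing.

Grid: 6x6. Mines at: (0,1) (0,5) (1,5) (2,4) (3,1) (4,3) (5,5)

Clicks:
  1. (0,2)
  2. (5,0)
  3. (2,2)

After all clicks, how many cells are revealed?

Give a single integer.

Answer: 8

Derivation:
Click 1 (0,2) count=1: revealed 1 new [(0,2)] -> total=1
Click 2 (5,0) count=0: revealed 6 new [(4,0) (4,1) (4,2) (5,0) (5,1) (5,2)] -> total=7
Click 3 (2,2) count=1: revealed 1 new [(2,2)] -> total=8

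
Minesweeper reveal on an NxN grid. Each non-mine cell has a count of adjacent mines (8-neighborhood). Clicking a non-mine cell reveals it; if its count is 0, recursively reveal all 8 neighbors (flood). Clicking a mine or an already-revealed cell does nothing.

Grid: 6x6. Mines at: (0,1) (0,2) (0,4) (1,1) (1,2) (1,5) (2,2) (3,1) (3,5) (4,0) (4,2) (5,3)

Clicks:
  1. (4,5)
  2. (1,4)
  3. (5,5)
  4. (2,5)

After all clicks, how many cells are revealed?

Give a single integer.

Click 1 (4,5) count=1: revealed 1 new [(4,5)] -> total=1
Click 2 (1,4) count=2: revealed 1 new [(1,4)] -> total=2
Click 3 (5,5) count=0: revealed 3 new [(4,4) (5,4) (5,5)] -> total=5
Click 4 (2,5) count=2: revealed 1 new [(2,5)] -> total=6

Answer: 6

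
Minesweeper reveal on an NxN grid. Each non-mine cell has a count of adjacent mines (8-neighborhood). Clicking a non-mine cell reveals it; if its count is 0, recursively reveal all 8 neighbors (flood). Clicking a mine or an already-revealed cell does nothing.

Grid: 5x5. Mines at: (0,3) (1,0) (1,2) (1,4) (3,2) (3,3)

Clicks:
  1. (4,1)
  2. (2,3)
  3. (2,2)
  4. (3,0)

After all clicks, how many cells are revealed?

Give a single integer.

Answer: 8

Derivation:
Click 1 (4,1) count=1: revealed 1 new [(4,1)] -> total=1
Click 2 (2,3) count=4: revealed 1 new [(2,3)] -> total=2
Click 3 (2,2) count=3: revealed 1 new [(2,2)] -> total=3
Click 4 (3,0) count=0: revealed 5 new [(2,0) (2,1) (3,0) (3,1) (4,0)] -> total=8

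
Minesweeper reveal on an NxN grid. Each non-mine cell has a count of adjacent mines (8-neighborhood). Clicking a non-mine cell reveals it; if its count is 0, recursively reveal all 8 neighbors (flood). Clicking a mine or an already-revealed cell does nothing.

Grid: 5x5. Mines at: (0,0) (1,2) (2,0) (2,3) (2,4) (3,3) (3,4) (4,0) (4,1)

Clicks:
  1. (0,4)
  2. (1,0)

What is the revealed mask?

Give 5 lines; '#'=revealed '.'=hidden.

Answer: ...##
#..##
.....
.....
.....

Derivation:
Click 1 (0,4) count=0: revealed 4 new [(0,3) (0,4) (1,3) (1,4)] -> total=4
Click 2 (1,0) count=2: revealed 1 new [(1,0)] -> total=5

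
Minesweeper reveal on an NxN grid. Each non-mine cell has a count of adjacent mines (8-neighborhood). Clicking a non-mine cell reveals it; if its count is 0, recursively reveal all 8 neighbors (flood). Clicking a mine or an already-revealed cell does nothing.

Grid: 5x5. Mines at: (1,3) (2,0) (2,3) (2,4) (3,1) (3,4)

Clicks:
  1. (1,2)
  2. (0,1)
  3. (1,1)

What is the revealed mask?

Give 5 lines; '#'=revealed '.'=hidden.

Answer: ###..
###..
.....
.....
.....

Derivation:
Click 1 (1,2) count=2: revealed 1 new [(1,2)] -> total=1
Click 2 (0,1) count=0: revealed 5 new [(0,0) (0,1) (0,2) (1,0) (1,1)] -> total=6
Click 3 (1,1) count=1: revealed 0 new [(none)] -> total=6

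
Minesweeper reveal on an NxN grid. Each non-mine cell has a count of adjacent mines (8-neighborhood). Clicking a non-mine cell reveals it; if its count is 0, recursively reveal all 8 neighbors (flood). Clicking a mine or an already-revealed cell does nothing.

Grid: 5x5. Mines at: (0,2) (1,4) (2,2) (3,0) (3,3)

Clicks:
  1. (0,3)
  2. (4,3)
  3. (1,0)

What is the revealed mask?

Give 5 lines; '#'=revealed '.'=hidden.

Click 1 (0,3) count=2: revealed 1 new [(0,3)] -> total=1
Click 2 (4,3) count=1: revealed 1 new [(4,3)] -> total=2
Click 3 (1,0) count=0: revealed 6 new [(0,0) (0,1) (1,0) (1,1) (2,0) (2,1)] -> total=8

Answer: ##.#.
##...
##...
.....
...#.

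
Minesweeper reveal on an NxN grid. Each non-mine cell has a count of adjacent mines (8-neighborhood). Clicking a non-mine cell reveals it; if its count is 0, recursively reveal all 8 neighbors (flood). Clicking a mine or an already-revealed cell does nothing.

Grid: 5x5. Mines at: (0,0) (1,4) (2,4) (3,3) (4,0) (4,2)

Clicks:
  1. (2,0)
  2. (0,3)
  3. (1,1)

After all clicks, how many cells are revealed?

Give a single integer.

Answer: 14

Derivation:
Click 1 (2,0) count=0: revealed 14 new [(0,1) (0,2) (0,3) (1,0) (1,1) (1,2) (1,3) (2,0) (2,1) (2,2) (2,3) (3,0) (3,1) (3,2)] -> total=14
Click 2 (0,3) count=1: revealed 0 new [(none)] -> total=14
Click 3 (1,1) count=1: revealed 0 new [(none)] -> total=14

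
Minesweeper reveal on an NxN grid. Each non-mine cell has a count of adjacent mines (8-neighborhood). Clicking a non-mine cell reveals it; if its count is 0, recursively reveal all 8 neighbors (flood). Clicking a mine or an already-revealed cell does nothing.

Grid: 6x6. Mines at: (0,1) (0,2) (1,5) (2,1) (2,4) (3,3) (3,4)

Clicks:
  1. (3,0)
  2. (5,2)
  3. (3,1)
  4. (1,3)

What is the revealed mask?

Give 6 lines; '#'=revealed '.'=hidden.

Answer: ......
...#..
......
###...
######
######

Derivation:
Click 1 (3,0) count=1: revealed 1 new [(3,0)] -> total=1
Click 2 (5,2) count=0: revealed 14 new [(3,1) (3,2) (4,0) (4,1) (4,2) (4,3) (4,4) (4,5) (5,0) (5,1) (5,2) (5,3) (5,4) (5,5)] -> total=15
Click 3 (3,1) count=1: revealed 0 new [(none)] -> total=15
Click 4 (1,3) count=2: revealed 1 new [(1,3)] -> total=16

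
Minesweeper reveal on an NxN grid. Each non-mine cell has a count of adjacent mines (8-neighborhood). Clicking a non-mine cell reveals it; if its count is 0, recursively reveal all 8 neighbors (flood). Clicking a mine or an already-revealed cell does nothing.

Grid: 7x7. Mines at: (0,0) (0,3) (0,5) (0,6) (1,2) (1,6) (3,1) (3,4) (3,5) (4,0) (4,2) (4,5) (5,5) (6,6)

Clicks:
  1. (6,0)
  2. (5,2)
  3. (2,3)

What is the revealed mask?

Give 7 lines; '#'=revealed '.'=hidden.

Click 1 (6,0) count=0: revealed 10 new [(5,0) (5,1) (5,2) (5,3) (5,4) (6,0) (6,1) (6,2) (6,3) (6,4)] -> total=10
Click 2 (5,2) count=1: revealed 0 new [(none)] -> total=10
Click 3 (2,3) count=2: revealed 1 new [(2,3)] -> total=11

Answer: .......
.......
...#...
.......
.......
#####..
#####..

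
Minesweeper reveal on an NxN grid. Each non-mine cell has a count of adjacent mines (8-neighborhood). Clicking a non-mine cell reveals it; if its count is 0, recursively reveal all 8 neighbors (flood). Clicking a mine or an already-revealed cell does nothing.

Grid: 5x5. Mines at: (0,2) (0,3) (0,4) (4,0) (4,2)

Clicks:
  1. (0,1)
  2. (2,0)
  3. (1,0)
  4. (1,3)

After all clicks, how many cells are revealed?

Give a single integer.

Click 1 (0,1) count=1: revealed 1 new [(0,1)] -> total=1
Click 2 (2,0) count=0: revealed 18 new [(0,0) (1,0) (1,1) (1,2) (1,3) (1,4) (2,0) (2,1) (2,2) (2,3) (2,4) (3,0) (3,1) (3,2) (3,3) (3,4) (4,3) (4,4)] -> total=19
Click 3 (1,0) count=0: revealed 0 new [(none)] -> total=19
Click 4 (1,3) count=3: revealed 0 new [(none)] -> total=19

Answer: 19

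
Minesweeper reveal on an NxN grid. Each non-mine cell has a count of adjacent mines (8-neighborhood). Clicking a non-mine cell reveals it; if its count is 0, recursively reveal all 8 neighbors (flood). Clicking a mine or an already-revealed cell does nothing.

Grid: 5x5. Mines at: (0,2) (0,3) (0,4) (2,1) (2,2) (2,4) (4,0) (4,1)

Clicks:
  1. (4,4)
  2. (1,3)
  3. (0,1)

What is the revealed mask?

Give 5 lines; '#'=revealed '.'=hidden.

Click 1 (4,4) count=0: revealed 6 new [(3,2) (3,3) (3,4) (4,2) (4,3) (4,4)] -> total=6
Click 2 (1,3) count=5: revealed 1 new [(1,3)] -> total=7
Click 3 (0,1) count=1: revealed 1 new [(0,1)] -> total=8

Answer: .#...
...#.
.....
..###
..###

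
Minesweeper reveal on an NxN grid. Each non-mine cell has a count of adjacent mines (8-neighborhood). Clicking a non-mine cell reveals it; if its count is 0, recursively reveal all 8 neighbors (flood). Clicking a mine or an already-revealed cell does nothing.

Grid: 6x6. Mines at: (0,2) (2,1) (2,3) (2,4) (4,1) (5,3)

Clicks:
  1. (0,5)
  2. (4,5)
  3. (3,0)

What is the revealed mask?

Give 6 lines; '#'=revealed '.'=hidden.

Click 1 (0,5) count=0: revealed 6 new [(0,3) (0,4) (0,5) (1,3) (1,4) (1,5)] -> total=6
Click 2 (4,5) count=0: revealed 6 new [(3,4) (3,5) (4,4) (4,5) (5,4) (5,5)] -> total=12
Click 3 (3,0) count=2: revealed 1 new [(3,0)] -> total=13

Answer: ...###
...###
......
#...##
....##
....##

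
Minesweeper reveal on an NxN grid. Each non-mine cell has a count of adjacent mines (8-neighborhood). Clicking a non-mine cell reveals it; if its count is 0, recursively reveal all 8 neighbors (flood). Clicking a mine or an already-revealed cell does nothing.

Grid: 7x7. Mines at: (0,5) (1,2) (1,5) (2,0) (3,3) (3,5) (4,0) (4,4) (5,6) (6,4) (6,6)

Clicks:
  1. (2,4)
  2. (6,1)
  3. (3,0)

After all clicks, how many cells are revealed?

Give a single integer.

Click 1 (2,4) count=3: revealed 1 new [(2,4)] -> total=1
Click 2 (6,1) count=0: revealed 11 new [(4,1) (4,2) (4,3) (5,0) (5,1) (5,2) (5,3) (6,0) (6,1) (6,2) (6,3)] -> total=12
Click 3 (3,0) count=2: revealed 1 new [(3,0)] -> total=13

Answer: 13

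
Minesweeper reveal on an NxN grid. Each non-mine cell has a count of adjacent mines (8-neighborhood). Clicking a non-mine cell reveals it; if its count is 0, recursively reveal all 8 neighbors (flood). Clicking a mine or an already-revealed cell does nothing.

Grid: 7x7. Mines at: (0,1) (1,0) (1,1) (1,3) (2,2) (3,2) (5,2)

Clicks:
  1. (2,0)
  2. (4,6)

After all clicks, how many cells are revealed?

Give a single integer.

Answer: 27

Derivation:
Click 1 (2,0) count=2: revealed 1 new [(2,0)] -> total=1
Click 2 (4,6) count=0: revealed 26 new [(0,4) (0,5) (0,6) (1,4) (1,5) (1,6) (2,3) (2,4) (2,5) (2,6) (3,3) (3,4) (3,5) (3,6) (4,3) (4,4) (4,5) (4,6) (5,3) (5,4) (5,5) (5,6) (6,3) (6,4) (6,5) (6,6)] -> total=27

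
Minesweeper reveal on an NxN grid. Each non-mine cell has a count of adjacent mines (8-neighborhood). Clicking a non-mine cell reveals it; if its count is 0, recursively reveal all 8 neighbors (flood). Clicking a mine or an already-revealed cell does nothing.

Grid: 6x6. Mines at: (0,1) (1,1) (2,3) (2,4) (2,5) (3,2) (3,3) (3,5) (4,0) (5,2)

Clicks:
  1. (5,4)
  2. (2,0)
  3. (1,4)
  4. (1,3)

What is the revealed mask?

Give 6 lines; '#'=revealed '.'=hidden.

Click 1 (5,4) count=0: revealed 6 new [(4,3) (4,4) (4,5) (5,3) (5,4) (5,5)] -> total=6
Click 2 (2,0) count=1: revealed 1 new [(2,0)] -> total=7
Click 3 (1,4) count=3: revealed 1 new [(1,4)] -> total=8
Click 4 (1,3) count=2: revealed 1 new [(1,3)] -> total=9

Answer: ......
...##.
#.....
......
...###
...###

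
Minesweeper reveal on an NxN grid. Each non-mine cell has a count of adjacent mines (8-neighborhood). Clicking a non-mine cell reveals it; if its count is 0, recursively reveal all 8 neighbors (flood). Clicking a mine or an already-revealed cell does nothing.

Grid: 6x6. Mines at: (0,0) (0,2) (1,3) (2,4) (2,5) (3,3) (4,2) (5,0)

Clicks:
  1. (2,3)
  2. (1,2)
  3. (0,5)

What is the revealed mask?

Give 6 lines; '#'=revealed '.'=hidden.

Click 1 (2,3) count=3: revealed 1 new [(2,3)] -> total=1
Click 2 (1,2) count=2: revealed 1 new [(1,2)] -> total=2
Click 3 (0,5) count=0: revealed 4 new [(0,4) (0,5) (1,4) (1,5)] -> total=6

Answer: ....##
..#.##
...#..
......
......
......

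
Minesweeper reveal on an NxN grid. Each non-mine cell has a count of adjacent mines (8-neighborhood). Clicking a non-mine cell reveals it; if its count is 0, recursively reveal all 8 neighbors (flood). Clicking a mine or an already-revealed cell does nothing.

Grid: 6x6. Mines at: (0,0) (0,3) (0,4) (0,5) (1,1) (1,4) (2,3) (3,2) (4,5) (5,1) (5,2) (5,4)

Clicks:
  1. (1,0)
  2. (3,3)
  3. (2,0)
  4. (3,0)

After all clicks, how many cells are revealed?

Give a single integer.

Answer: 8

Derivation:
Click 1 (1,0) count=2: revealed 1 new [(1,0)] -> total=1
Click 2 (3,3) count=2: revealed 1 new [(3,3)] -> total=2
Click 3 (2,0) count=1: revealed 1 new [(2,0)] -> total=3
Click 4 (3,0) count=0: revealed 5 new [(2,1) (3,0) (3,1) (4,0) (4,1)] -> total=8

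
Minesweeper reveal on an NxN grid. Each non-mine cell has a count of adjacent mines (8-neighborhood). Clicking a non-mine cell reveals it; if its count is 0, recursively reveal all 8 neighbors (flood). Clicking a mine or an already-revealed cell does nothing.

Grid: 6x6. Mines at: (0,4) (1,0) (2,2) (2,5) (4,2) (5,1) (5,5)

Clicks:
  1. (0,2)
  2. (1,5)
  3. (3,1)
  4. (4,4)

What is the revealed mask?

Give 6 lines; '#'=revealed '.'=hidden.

Click 1 (0,2) count=0: revealed 6 new [(0,1) (0,2) (0,3) (1,1) (1,2) (1,3)] -> total=6
Click 2 (1,5) count=2: revealed 1 new [(1,5)] -> total=7
Click 3 (3,1) count=2: revealed 1 new [(3,1)] -> total=8
Click 4 (4,4) count=1: revealed 1 new [(4,4)] -> total=9

Answer: .###..
.###.#
......
.#....
....#.
......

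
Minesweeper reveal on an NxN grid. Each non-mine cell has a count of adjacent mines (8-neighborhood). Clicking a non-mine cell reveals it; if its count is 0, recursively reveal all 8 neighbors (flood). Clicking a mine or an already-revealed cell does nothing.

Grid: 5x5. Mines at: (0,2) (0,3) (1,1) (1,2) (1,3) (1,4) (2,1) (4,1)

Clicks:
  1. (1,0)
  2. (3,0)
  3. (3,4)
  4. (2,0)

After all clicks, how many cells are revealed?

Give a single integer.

Answer: 12

Derivation:
Click 1 (1,0) count=2: revealed 1 new [(1,0)] -> total=1
Click 2 (3,0) count=2: revealed 1 new [(3,0)] -> total=2
Click 3 (3,4) count=0: revealed 9 new [(2,2) (2,3) (2,4) (3,2) (3,3) (3,4) (4,2) (4,3) (4,4)] -> total=11
Click 4 (2,0) count=2: revealed 1 new [(2,0)] -> total=12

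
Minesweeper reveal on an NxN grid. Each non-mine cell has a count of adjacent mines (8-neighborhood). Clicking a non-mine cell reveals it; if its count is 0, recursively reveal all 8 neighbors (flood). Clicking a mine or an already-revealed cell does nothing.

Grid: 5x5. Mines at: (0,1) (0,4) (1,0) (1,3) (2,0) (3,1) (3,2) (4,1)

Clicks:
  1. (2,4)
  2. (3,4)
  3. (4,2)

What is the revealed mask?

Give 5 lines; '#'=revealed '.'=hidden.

Click 1 (2,4) count=1: revealed 1 new [(2,4)] -> total=1
Click 2 (3,4) count=0: revealed 5 new [(2,3) (3,3) (3,4) (4,3) (4,4)] -> total=6
Click 3 (4,2) count=3: revealed 1 new [(4,2)] -> total=7

Answer: .....
.....
...##
...##
..###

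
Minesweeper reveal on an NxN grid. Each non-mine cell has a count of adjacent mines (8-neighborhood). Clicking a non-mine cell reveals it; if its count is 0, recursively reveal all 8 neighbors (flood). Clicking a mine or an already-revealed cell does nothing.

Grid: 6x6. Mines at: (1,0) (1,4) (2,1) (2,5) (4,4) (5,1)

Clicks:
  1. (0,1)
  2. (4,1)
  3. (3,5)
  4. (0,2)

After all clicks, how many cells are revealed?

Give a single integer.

Click 1 (0,1) count=1: revealed 1 new [(0,1)] -> total=1
Click 2 (4,1) count=1: revealed 1 new [(4,1)] -> total=2
Click 3 (3,5) count=2: revealed 1 new [(3,5)] -> total=3
Click 4 (0,2) count=0: revealed 5 new [(0,2) (0,3) (1,1) (1,2) (1,3)] -> total=8

Answer: 8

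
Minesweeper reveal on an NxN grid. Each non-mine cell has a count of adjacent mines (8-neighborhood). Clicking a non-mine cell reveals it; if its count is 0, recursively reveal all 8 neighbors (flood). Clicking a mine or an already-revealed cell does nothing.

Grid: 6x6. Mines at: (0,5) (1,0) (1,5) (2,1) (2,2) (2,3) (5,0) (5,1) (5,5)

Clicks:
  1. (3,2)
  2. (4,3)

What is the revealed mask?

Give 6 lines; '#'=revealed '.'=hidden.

Click 1 (3,2) count=3: revealed 1 new [(3,2)] -> total=1
Click 2 (4,3) count=0: revealed 8 new [(3,3) (3,4) (4,2) (4,3) (4,4) (5,2) (5,3) (5,4)] -> total=9

Answer: ......
......
......
..###.
..###.
..###.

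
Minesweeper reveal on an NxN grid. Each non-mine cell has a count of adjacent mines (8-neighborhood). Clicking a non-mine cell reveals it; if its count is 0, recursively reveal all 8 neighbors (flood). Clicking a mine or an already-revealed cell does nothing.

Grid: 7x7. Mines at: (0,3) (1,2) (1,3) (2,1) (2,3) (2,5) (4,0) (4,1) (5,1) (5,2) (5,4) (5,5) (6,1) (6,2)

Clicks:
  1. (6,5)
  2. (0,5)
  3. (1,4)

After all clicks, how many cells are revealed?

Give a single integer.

Click 1 (6,5) count=2: revealed 1 new [(6,5)] -> total=1
Click 2 (0,5) count=0: revealed 6 new [(0,4) (0,5) (0,6) (1,4) (1,5) (1,6)] -> total=7
Click 3 (1,4) count=4: revealed 0 new [(none)] -> total=7

Answer: 7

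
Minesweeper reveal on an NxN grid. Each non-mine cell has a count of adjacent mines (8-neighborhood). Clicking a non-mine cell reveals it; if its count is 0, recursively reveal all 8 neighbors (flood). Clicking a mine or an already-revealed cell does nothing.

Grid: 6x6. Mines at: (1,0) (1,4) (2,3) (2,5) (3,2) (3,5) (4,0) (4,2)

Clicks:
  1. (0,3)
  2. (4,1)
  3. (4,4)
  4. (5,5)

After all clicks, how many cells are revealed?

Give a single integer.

Answer: 8

Derivation:
Click 1 (0,3) count=1: revealed 1 new [(0,3)] -> total=1
Click 2 (4,1) count=3: revealed 1 new [(4,1)] -> total=2
Click 3 (4,4) count=1: revealed 1 new [(4,4)] -> total=3
Click 4 (5,5) count=0: revealed 5 new [(4,3) (4,5) (5,3) (5,4) (5,5)] -> total=8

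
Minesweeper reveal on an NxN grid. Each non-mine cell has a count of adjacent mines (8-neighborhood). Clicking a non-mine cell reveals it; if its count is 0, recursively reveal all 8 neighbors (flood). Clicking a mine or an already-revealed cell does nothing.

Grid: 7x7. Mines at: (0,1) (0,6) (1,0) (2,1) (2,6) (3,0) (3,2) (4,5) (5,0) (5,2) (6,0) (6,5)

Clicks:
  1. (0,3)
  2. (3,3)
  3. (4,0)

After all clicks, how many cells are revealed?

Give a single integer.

Answer: 16

Derivation:
Click 1 (0,3) count=0: revealed 15 new [(0,2) (0,3) (0,4) (0,5) (1,2) (1,3) (1,4) (1,5) (2,2) (2,3) (2,4) (2,5) (3,3) (3,4) (3,5)] -> total=15
Click 2 (3,3) count=1: revealed 0 new [(none)] -> total=15
Click 3 (4,0) count=2: revealed 1 new [(4,0)] -> total=16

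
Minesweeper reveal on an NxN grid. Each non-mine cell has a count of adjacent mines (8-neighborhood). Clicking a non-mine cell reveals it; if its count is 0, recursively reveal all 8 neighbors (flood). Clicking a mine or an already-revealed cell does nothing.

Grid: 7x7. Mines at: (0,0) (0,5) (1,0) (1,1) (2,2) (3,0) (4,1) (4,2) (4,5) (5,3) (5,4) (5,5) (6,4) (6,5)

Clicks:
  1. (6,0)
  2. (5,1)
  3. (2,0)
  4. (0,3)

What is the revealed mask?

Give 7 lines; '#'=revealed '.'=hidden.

Answer: ..###..
..###..
#......
.......
.......
###....
###....

Derivation:
Click 1 (6,0) count=0: revealed 6 new [(5,0) (5,1) (5,2) (6,0) (6,1) (6,2)] -> total=6
Click 2 (5,1) count=2: revealed 0 new [(none)] -> total=6
Click 3 (2,0) count=3: revealed 1 new [(2,0)] -> total=7
Click 4 (0,3) count=0: revealed 6 new [(0,2) (0,3) (0,4) (1,2) (1,3) (1,4)] -> total=13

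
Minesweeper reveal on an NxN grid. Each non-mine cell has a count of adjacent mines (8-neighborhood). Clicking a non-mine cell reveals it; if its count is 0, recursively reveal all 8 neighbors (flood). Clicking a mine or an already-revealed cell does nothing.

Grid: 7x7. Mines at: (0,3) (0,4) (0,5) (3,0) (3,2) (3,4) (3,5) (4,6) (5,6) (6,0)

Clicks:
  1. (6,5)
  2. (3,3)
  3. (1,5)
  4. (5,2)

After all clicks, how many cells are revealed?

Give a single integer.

Click 1 (6,5) count=1: revealed 1 new [(6,5)] -> total=1
Click 2 (3,3) count=2: revealed 1 new [(3,3)] -> total=2
Click 3 (1,5) count=2: revealed 1 new [(1,5)] -> total=3
Click 4 (5,2) count=0: revealed 14 new [(4,1) (4,2) (4,3) (4,4) (4,5) (5,1) (5,2) (5,3) (5,4) (5,5) (6,1) (6,2) (6,3) (6,4)] -> total=17

Answer: 17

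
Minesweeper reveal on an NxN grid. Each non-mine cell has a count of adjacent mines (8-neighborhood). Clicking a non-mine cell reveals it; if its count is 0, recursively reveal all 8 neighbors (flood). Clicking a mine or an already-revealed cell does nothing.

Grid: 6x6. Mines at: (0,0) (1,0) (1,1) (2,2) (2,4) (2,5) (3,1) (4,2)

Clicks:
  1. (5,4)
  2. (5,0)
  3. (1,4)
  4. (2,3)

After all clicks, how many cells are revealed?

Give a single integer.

Click 1 (5,4) count=0: revealed 9 new [(3,3) (3,4) (3,5) (4,3) (4,4) (4,5) (5,3) (5,4) (5,5)] -> total=9
Click 2 (5,0) count=0: revealed 4 new [(4,0) (4,1) (5,0) (5,1)] -> total=13
Click 3 (1,4) count=2: revealed 1 new [(1,4)] -> total=14
Click 4 (2,3) count=2: revealed 1 new [(2,3)] -> total=15

Answer: 15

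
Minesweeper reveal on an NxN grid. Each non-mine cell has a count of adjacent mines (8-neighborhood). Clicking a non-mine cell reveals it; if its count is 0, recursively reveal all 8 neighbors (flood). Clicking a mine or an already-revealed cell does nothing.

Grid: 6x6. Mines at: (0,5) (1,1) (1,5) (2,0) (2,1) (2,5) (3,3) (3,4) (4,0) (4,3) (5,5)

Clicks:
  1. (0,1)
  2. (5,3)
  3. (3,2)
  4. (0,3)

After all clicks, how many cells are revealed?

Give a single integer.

Answer: 12

Derivation:
Click 1 (0,1) count=1: revealed 1 new [(0,1)] -> total=1
Click 2 (5,3) count=1: revealed 1 new [(5,3)] -> total=2
Click 3 (3,2) count=3: revealed 1 new [(3,2)] -> total=3
Click 4 (0,3) count=0: revealed 9 new [(0,2) (0,3) (0,4) (1,2) (1,3) (1,4) (2,2) (2,3) (2,4)] -> total=12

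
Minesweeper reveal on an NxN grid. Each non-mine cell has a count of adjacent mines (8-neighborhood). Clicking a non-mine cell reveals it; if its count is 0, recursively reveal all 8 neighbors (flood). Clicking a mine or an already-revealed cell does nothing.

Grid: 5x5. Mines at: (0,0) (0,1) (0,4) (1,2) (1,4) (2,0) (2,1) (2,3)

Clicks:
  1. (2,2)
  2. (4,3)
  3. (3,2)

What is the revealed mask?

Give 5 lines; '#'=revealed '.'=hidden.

Answer: .....
.....
..#..
#####
#####

Derivation:
Click 1 (2,2) count=3: revealed 1 new [(2,2)] -> total=1
Click 2 (4,3) count=0: revealed 10 new [(3,0) (3,1) (3,2) (3,3) (3,4) (4,0) (4,1) (4,2) (4,3) (4,4)] -> total=11
Click 3 (3,2) count=2: revealed 0 new [(none)] -> total=11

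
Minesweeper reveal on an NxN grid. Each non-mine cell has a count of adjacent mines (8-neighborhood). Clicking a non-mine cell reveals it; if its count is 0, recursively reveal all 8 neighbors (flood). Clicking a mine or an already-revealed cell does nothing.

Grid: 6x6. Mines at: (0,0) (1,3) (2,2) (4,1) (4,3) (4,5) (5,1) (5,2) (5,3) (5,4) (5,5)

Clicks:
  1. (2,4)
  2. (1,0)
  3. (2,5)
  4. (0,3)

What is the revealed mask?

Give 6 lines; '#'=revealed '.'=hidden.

Answer: ...###
#...##
....##
....##
......
......

Derivation:
Click 1 (2,4) count=1: revealed 1 new [(2,4)] -> total=1
Click 2 (1,0) count=1: revealed 1 new [(1,0)] -> total=2
Click 3 (2,5) count=0: revealed 7 new [(0,4) (0,5) (1,4) (1,5) (2,5) (3,4) (3,5)] -> total=9
Click 4 (0,3) count=1: revealed 1 new [(0,3)] -> total=10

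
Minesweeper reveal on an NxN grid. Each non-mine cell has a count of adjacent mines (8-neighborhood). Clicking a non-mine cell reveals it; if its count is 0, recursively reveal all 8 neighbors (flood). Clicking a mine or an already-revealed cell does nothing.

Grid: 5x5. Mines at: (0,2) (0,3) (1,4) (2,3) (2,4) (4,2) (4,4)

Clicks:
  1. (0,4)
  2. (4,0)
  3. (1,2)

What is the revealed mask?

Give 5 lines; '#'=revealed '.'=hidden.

Answer: ##..#
###..
###..
###..
##...

Derivation:
Click 1 (0,4) count=2: revealed 1 new [(0,4)] -> total=1
Click 2 (4,0) count=0: revealed 13 new [(0,0) (0,1) (1,0) (1,1) (1,2) (2,0) (2,1) (2,2) (3,0) (3,1) (3,2) (4,0) (4,1)] -> total=14
Click 3 (1,2) count=3: revealed 0 new [(none)] -> total=14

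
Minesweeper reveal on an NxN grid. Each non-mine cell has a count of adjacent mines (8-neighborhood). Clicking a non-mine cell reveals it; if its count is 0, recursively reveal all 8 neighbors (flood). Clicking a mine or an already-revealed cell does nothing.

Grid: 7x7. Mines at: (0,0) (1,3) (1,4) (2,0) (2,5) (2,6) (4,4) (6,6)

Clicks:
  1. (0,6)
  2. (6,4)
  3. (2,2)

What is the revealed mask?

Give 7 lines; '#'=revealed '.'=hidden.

Click 1 (0,6) count=0: revealed 4 new [(0,5) (0,6) (1,5) (1,6)] -> total=4
Click 2 (6,4) count=0: revealed 23 new [(2,1) (2,2) (2,3) (3,0) (3,1) (3,2) (3,3) (4,0) (4,1) (4,2) (4,3) (5,0) (5,1) (5,2) (5,3) (5,4) (5,5) (6,0) (6,1) (6,2) (6,3) (6,4) (6,5)] -> total=27
Click 3 (2,2) count=1: revealed 0 new [(none)] -> total=27

Answer: .....##
.....##
.###...
####...
####...
######.
######.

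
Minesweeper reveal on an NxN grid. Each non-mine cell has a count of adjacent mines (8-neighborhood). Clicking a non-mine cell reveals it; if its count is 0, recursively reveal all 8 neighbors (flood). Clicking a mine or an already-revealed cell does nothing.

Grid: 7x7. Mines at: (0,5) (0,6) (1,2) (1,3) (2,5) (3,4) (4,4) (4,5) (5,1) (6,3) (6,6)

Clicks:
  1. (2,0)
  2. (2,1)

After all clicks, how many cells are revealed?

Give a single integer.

Answer: 16

Derivation:
Click 1 (2,0) count=0: revealed 16 new [(0,0) (0,1) (1,0) (1,1) (2,0) (2,1) (2,2) (2,3) (3,0) (3,1) (3,2) (3,3) (4,0) (4,1) (4,2) (4,3)] -> total=16
Click 2 (2,1) count=1: revealed 0 new [(none)] -> total=16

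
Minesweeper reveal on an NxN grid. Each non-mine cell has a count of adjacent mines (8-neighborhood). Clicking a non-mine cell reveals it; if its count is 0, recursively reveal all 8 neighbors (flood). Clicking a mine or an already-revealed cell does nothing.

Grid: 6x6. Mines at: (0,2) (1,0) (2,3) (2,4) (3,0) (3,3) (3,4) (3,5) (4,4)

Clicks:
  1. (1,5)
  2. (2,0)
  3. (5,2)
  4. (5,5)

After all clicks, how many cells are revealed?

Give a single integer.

Answer: 11

Derivation:
Click 1 (1,5) count=1: revealed 1 new [(1,5)] -> total=1
Click 2 (2,0) count=2: revealed 1 new [(2,0)] -> total=2
Click 3 (5,2) count=0: revealed 8 new [(4,0) (4,1) (4,2) (4,3) (5,0) (5,1) (5,2) (5,3)] -> total=10
Click 4 (5,5) count=1: revealed 1 new [(5,5)] -> total=11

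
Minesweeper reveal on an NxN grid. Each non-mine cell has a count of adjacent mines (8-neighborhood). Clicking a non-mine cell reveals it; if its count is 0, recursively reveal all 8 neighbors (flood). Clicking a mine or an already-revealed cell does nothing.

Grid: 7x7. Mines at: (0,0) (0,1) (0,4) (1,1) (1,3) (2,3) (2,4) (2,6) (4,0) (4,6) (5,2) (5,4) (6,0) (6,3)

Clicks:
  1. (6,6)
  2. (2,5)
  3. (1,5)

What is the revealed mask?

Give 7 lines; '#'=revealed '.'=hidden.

Answer: .......
.....#.
.....#.
.......
.......
.....##
.....##

Derivation:
Click 1 (6,6) count=0: revealed 4 new [(5,5) (5,6) (6,5) (6,6)] -> total=4
Click 2 (2,5) count=2: revealed 1 new [(2,5)] -> total=5
Click 3 (1,5) count=3: revealed 1 new [(1,5)] -> total=6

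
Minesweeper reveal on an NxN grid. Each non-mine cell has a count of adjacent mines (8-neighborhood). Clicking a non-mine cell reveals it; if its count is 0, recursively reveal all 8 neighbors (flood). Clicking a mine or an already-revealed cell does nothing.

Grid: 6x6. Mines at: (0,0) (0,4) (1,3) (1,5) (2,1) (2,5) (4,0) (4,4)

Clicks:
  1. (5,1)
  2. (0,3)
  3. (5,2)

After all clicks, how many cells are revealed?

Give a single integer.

Click 1 (5,1) count=1: revealed 1 new [(5,1)] -> total=1
Click 2 (0,3) count=2: revealed 1 new [(0,3)] -> total=2
Click 3 (5,2) count=0: revealed 8 new [(3,1) (3,2) (3,3) (4,1) (4,2) (4,3) (5,2) (5,3)] -> total=10

Answer: 10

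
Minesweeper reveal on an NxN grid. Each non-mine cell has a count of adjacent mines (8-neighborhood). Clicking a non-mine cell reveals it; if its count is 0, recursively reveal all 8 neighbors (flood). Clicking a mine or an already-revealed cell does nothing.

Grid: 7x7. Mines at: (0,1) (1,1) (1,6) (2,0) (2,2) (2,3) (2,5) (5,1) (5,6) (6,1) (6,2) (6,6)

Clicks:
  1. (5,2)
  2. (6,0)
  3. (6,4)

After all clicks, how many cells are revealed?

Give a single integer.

Answer: 16

Derivation:
Click 1 (5,2) count=3: revealed 1 new [(5,2)] -> total=1
Click 2 (6,0) count=2: revealed 1 new [(6,0)] -> total=2
Click 3 (6,4) count=0: revealed 14 new [(3,2) (3,3) (3,4) (3,5) (4,2) (4,3) (4,4) (4,5) (5,3) (5,4) (5,5) (6,3) (6,4) (6,5)] -> total=16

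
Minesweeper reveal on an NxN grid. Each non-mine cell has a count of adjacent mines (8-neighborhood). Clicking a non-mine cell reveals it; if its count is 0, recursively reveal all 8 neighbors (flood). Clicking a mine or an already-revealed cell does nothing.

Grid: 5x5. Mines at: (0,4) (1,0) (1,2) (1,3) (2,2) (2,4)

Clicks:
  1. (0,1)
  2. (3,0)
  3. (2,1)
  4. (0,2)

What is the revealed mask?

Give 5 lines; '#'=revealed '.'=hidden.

Click 1 (0,1) count=2: revealed 1 new [(0,1)] -> total=1
Click 2 (3,0) count=0: revealed 12 new [(2,0) (2,1) (3,0) (3,1) (3,2) (3,3) (3,4) (4,0) (4,1) (4,2) (4,3) (4,4)] -> total=13
Click 3 (2,1) count=3: revealed 0 new [(none)] -> total=13
Click 4 (0,2) count=2: revealed 1 new [(0,2)] -> total=14

Answer: .##..
.....
##...
#####
#####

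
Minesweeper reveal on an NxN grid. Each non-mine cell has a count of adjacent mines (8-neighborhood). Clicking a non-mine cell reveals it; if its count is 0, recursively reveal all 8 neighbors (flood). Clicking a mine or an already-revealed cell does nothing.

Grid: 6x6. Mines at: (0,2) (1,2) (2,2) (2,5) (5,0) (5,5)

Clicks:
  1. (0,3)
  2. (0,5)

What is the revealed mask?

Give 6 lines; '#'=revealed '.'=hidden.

Answer: ...###
...###
......
......
......
......

Derivation:
Click 1 (0,3) count=2: revealed 1 new [(0,3)] -> total=1
Click 2 (0,5) count=0: revealed 5 new [(0,4) (0,5) (1,3) (1,4) (1,5)] -> total=6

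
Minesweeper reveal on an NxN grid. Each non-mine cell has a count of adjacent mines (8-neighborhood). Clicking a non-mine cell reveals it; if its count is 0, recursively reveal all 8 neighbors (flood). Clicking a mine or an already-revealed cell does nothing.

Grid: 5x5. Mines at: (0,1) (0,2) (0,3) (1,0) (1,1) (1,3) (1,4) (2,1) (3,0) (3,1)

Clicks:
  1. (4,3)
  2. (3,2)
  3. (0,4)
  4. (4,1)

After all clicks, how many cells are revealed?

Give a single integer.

Answer: 11

Derivation:
Click 1 (4,3) count=0: revealed 9 new [(2,2) (2,3) (2,4) (3,2) (3,3) (3,4) (4,2) (4,3) (4,4)] -> total=9
Click 2 (3,2) count=2: revealed 0 new [(none)] -> total=9
Click 3 (0,4) count=3: revealed 1 new [(0,4)] -> total=10
Click 4 (4,1) count=2: revealed 1 new [(4,1)] -> total=11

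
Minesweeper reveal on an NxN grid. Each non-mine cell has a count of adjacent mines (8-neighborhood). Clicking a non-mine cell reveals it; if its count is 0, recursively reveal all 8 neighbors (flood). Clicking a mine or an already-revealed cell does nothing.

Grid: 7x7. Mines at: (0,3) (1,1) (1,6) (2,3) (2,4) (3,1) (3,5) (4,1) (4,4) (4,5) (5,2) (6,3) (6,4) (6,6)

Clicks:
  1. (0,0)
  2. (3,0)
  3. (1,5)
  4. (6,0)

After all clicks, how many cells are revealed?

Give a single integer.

Answer: 7

Derivation:
Click 1 (0,0) count=1: revealed 1 new [(0,0)] -> total=1
Click 2 (3,0) count=2: revealed 1 new [(3,0)] -> total=2
Click 3 (1,5) count=2: revealed 1 new [(1,5)] -> total=3
Click 4 (6,0) count=0: revealed 4 new [(5,0) (5,1) (6,0) (6,1)] -> total=7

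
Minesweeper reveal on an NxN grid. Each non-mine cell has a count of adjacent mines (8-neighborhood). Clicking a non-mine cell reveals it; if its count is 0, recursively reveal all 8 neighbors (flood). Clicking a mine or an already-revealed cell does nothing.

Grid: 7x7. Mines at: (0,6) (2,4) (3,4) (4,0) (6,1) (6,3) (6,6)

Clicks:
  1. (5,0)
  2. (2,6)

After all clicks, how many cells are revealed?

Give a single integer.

Answer: 11

Derivation:
Click 1 (5,0) count=2: revealed 1 new [(5,0)] -> total=1
Click 2 (2,6) count=0: revealed 10 new [(1,5) (1,6) (2,5) (2,6) (3,5) (3,6) (4,5) (4,6) (5,5) (5,6)] -> total=11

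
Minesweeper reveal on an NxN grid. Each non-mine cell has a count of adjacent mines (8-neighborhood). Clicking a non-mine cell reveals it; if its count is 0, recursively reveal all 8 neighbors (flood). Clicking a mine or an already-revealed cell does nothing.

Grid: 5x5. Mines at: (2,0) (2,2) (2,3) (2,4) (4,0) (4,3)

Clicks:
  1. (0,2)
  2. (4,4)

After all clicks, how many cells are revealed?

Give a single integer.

Click 1 (0,2) count=0: revealed 10 new [(0,0) (0,1) (0,2) (0,3) (0,4) (1,0) (1,1) (1,2) (1,3) (1,4)] -> total=10
Click 2 (4,4) count=1: revealed 1 new [(4,4)] -> total=11

Answer: 11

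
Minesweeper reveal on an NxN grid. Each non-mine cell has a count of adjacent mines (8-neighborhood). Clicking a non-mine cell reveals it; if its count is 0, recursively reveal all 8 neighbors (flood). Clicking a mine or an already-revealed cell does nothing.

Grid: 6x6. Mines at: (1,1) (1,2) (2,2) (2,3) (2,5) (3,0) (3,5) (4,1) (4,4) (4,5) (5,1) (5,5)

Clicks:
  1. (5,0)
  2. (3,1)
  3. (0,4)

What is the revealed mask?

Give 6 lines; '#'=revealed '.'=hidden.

Click 1 (5,0) count=2: revealed 1 new [(5,0)] -> total=1
Click 2 (3,1) count=3: revealed 1 new [(3,1)] -> total=2
Click 3 (0,4) count=0: revealed 6 new [(0,3) (0,4) (0,5) (1,3) (1,4) (1,5)] -> total=8

Answer: ...###
...###
......
.#....
......
#.....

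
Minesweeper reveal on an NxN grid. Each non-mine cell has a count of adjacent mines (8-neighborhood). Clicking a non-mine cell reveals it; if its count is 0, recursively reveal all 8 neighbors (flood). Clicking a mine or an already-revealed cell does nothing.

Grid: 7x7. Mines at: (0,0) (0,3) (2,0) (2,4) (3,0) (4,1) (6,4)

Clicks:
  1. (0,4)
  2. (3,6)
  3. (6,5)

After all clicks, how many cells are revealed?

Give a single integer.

Answer: 25

Derivation:
Click 1 (0,4) count=1: revealed 1 new [(0,4)] -> total=1
Click 2 (3,6) count=0: revealed 24 new [(0,5) (0,6) (1,4) (1,5) (1,6) (2,5) (2,6) (3,2) (3,3) (3,4) (3,5) (3,6) (4,2) (4,3) (4,4) (4,5) (4,6) (5,2) (5,3) (5,4) (5,5) (5,6) (6,5) (6,6)] -> total=25
Click 3 (6,5) count=1: revealed 0 new [(none)] -> total=25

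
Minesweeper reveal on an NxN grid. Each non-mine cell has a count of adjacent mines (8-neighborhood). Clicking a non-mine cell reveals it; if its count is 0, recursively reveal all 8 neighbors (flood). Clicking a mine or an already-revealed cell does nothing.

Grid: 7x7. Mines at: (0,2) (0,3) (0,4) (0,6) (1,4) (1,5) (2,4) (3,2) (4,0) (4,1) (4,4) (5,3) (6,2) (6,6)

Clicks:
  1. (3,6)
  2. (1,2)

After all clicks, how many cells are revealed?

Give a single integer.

Answer: 9

Derivation:
Click 1 (3,6) count=0: revealed 8 new [(2,5) (2,6) (3,5) (3,6) (4,5) (4,6) (5,5) (5,6)] -> total=8
Click 2 (1,2) count=2: revealed 1 new [(1,2)] -> total=9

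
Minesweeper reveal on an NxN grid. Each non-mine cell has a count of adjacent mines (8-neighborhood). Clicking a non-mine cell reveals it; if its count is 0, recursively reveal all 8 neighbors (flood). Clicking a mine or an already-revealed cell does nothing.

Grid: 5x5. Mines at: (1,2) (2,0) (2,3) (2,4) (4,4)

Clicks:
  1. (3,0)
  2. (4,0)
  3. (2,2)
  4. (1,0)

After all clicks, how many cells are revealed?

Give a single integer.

Answer: 10

Derivation:
Click 1 (3,0) count=1: revealed 1 new [(3,0)] -> total=1
Click 2 (4,0) count=0: revealed 7 new [(3,1) (3,2) (3,3) (4,0) (4,1) (4,2) (4,3)] -> total=8
Click 3 (2,2) count=2: revealed 1 new [(2,2)] -> total=9
Click 4 (1,0) count=1: revealed 1 new [(1,0)] -> total=10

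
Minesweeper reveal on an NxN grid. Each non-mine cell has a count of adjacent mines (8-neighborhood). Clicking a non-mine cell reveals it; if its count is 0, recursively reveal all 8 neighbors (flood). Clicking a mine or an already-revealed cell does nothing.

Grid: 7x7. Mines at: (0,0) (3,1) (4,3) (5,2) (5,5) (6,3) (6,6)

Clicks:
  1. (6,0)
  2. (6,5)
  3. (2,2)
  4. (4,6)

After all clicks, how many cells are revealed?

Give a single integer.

Click 1 (6,0) count=0: revealed 6 new [(4,0) (4,1) (5,0) (5,1) (6,0) (6,1)] -> total=6
Click 2 (6,5) count=2: revealed 1 new [(6,5)] -> total=7
Click 3 (2,2) count=1: revealed 1 new [(2,2)] -> total=8
Click 4 (4,6) count=1: revealed 1 new [(4,6)] -> total=9

Answer: 9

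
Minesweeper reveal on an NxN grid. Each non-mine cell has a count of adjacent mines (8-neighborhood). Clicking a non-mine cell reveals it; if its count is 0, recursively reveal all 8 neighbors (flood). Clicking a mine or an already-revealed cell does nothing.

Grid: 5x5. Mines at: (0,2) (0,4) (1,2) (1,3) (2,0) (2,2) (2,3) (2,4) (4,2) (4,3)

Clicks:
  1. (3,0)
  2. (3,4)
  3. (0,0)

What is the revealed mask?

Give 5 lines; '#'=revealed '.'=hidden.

Answer: ##...
##...
.....
#...#
.....

Derivation:
Click 1 (3,0) count=1: revealed 1 new [(3,0)] -> total=1
Click 2 (3,4) count=3: revealed 1 new [(3,4)] -> total=2
Click 3 (0,0) count=0: revealed 4 new [(0,0) (0,1) (1,0) (1,1)] -> total=6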